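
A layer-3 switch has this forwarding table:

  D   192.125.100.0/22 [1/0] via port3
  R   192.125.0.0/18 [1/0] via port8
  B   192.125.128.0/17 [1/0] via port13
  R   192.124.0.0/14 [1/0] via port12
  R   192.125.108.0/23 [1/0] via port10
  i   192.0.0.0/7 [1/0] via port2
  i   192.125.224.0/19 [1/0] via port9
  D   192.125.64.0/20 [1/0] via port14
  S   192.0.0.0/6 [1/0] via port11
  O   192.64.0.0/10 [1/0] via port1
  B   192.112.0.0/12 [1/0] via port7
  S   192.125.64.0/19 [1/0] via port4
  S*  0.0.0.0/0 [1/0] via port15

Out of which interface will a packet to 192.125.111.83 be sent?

Routes whose prefix contains 192.125.111.83:
  0.0.0.0/0 (default, matches everything) -> port15
  192.0.0.0/6 (192.0.0.0 - 195.255.255.255) -> port11
  192.0.0.0/7 (192.0.0.0 - 193.255.255.255) -> port2
  192.64.0.0/10 (192.64.0.0 - 192.127.255.255) -> port1
  192.112.0.0/12 (192.112.0.0 - 192.127.255.255) -> port7
  192.124.0.0/14 (192.124.0.0 - 192.127.255.255) -> port12
More-specific entries that do NOT match:
  192.125.108.0/23 (192.125.108.0 - 192.125.109.255) does not contain 192.125.111.83
  192.125.100.0/22 (192.125.100.0 - 192.125.103.255) does not contain 192.125.111.83
  192.125.64.0/20 (192.125.64.0 - 192.125.79.255) does not contain 192.125.111.83
  192.125.224.0/19 (192.125.224.0 - 192.125.255.255) does not contain 192.125.111.83
  192.125.64.0/19 (192.125.64.0 - 192.125.95.255) does not contain 192.125.111.83
  192.125.0.0/18 (192.125.0.0 - 192.125.63.255) does not contain 192.125.111.83
  192.125.128.0/17 (192.125.128.0 - 192.125.255.255) does not contain 192.125.111.83
Longest matching prefix is /14 -> interface port12.

port12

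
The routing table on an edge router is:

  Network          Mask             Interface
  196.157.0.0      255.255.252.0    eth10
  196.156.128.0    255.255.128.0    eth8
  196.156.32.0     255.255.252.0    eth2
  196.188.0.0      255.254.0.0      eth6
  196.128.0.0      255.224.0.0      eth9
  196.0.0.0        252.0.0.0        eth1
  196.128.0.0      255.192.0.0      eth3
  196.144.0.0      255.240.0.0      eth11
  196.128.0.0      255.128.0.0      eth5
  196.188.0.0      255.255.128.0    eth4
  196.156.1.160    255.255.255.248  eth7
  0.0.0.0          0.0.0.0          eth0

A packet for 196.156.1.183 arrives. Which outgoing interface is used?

Routes whose prefix contains 196.156.1.183:
  0.0.0.0/0 (default, matches everything) -> eth0
  196.0.0.0/6 (196.0.0.0 - 199.255.255.255) -> eth1
  196.128.0.0/9 (196.128.0.0 - 196.255.255.255) -> eth5
  196.128.0.0/10 (196.128.0.0 - 196.191.255.255) -> eth3
  196.128.0.0/11 (196.128.0.0 - 196.159.255.255) -> eth9
  196.144.0.0/12 (196.144.0.0 - 196.159.255.255) -> eth11
More-specific entries that do NOT match:
  196.156.1.160/29 (196.156.1.160 - 196.156.1.167) does not contain 196.156.1.183
  196.157.0.0/22 (196.157.0.0 - 196.157.3.255) does not contain 196.156.1.183
  196.156.32.0/22 (196.156.32.0 - 196.156.35.255) does not contain 196.156.1.183
  196.156.128.0/17 (196.156.128.0 - 196.156.255.255) does not contain 196.156.1.183
  196.188.0.0/17 (196.188.0.0 - 196.188.127.255) does not contain 196.156.1.183
  196.188.0.0/15 (196.188.0.0 - 196.189.255.255) does not contain 196.156.1.183
Longest matching prefix is /12 -> interface eth11.

eth11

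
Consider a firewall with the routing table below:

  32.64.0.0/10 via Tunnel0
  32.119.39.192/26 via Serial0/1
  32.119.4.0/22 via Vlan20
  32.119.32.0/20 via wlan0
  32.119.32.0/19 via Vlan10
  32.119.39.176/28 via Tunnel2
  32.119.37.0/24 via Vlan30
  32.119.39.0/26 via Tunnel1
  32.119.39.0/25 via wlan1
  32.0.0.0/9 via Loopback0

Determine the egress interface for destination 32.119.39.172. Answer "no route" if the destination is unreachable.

wlan0

Routes whose prefix contains 32.119.39.172:
  32.0.0.0/9 (32.0.0.0 - 32.127.255.255) -> Loopback0
  32.64.0.0/10 (32.64.0.0 - 32.127.255.255) -> Tunnel0
  32.119.32.0/19 (32.119.32.0 - 32.119.63.255) -> Vlan10
  32.119.32.0/20 (32.119.32.0 - 32.119.47.255) -> wlan0
More-specific entries that do NOT match:
  32.119.39.176/28 (32.119.39.176 - 32.119.39.191) does not contain 32.119.39.172
  32.119.39.192/26 (32.119.39.192 - 32.119.39.255) does not contain 32.119.39.172
  32.119.39.0/26 (32.119.39.0 - 32.119.39.63) does not contain 32.119.39.172
  32.119.39.0/25 (32.119.39.0 - 32.119.39.127) does not contain 32.119.39.172
  32.119.37.0/24 (32.119.37.0 - 32.119.37.255) does not contain 32.119.39.172
  32.119.4.0/22 (32.119.4.0 - 32.119.7.255) does not contain 32.119.39.172
Longest matching prefix is /20 -> interface wlan0.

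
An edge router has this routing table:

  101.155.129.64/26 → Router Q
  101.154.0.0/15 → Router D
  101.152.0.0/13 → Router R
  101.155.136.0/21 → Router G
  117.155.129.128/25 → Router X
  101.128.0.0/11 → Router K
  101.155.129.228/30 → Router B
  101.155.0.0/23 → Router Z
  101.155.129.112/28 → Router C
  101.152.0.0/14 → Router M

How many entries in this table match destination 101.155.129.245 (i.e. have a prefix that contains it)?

4

Prefixes containing 101.155.129.245:
  101.128.0.0/11 (101.128.0.0 - 101.159.255.255)
  101.152.0.0/13 (101.152.0.0 - 101.159.255.255)
  101.152.0.0/14 (101.152.0.0 - 101.155.255.255)
  101.154.0.0/15 (101.154.0.0 - 101.155.255.255)
Total matching entries: 4.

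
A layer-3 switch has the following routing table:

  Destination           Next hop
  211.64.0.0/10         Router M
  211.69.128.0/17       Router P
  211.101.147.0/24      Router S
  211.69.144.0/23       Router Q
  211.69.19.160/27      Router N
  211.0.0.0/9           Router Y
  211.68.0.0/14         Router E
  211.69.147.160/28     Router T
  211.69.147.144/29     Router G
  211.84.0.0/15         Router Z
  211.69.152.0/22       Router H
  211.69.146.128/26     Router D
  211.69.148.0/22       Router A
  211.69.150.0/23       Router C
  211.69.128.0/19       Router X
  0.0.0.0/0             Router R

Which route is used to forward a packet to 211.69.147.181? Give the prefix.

211.69.128.0/19

Entries matching 211.69.147.181:
  0.0.0.0/0 (default, matches everything)
  211.0.0.0/9 (211.0.0.0 - 211.127.255.255)
  211.64.0.0/10 (211.64.0.0 - 211.127.255.255)
  211.68.0.0/14 (211.68.0.0 - 211.71.255.255)
  211.69.128.0/17 (211.69.128.0 - 211.69.255.255)
  211.69.128.0/19 (211.69.128.0 - 211.69.159.255)
Most specific is 211.69.128.0/19.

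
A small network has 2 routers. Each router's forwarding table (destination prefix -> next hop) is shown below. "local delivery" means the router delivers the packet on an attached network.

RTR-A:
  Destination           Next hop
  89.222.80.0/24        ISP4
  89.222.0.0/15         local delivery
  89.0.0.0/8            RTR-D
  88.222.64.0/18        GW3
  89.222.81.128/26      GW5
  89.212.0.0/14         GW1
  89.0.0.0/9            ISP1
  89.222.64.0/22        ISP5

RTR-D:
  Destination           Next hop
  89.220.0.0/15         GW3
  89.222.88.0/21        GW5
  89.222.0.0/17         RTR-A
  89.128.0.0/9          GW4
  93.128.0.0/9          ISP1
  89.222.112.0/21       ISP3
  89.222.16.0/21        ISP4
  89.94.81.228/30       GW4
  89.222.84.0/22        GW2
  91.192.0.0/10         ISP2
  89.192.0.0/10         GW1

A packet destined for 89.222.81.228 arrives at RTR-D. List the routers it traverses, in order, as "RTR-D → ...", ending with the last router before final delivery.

At RTR-D: longest match for 89.222.81.228 is 89.222.0.0/17 -> RTR-A
At RTR-A: longest match for 89.222.81.228 is 89.222.0.0/15 -> local delivery

RTR-D → RTR-A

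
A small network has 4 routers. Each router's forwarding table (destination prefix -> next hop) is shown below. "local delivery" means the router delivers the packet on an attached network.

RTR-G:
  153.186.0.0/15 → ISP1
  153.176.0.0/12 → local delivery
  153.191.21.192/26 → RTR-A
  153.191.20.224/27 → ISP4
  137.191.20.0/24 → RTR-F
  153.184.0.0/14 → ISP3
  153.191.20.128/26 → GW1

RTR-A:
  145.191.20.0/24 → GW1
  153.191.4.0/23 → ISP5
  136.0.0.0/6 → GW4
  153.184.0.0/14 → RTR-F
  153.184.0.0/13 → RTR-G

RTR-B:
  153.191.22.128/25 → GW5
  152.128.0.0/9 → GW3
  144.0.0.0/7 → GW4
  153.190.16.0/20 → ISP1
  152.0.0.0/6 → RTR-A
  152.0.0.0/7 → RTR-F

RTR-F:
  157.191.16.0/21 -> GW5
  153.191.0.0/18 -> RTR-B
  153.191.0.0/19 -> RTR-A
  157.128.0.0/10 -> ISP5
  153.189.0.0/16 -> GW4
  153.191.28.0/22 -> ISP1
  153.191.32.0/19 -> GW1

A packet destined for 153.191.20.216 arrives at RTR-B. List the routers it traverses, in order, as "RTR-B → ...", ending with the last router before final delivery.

At RTR-B: longest match for 153.191.20.216 is 152.0.0.0/7 -> RTR-F
At RTR-F: longest match for 153.191.20.216 is 153.191.0.0/19 -> RTR-A
At RTR-A: longest match for 153.191.20.216 is 153.184.0.0/13 -> RTR-G
At RTR-G: longest match for 153.191.20.216 is 153.176.0.0/12 -> local delivery

RTR-B → RTR-F → RTR-A → RTR-G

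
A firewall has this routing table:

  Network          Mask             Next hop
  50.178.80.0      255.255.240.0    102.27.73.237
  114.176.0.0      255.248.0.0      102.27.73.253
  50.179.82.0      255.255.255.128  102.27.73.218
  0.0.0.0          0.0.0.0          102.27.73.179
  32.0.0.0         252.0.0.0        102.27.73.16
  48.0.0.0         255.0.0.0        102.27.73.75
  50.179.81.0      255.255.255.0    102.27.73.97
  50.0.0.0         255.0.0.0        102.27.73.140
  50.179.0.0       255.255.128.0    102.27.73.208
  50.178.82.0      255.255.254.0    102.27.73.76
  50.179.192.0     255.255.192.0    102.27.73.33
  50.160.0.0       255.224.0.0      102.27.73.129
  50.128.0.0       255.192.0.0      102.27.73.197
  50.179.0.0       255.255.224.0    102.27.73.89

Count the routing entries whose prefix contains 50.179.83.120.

Prefixes containing 50.179.83.120:
  0.0.0.0/0 (default, matches everything)
  50.0.0.0/8 (50.0.0.0 - 50.255.255.255)
  50.128.0.0/10 (50.128.0.0 - 50.191.255.255)
  50.160.0.0/11 (50.160.0.0 - 50.191.255.255)
  50.179.0.0/17 (50.179.0.0 - 50.179.127.255)
Total matching entries: 5.

5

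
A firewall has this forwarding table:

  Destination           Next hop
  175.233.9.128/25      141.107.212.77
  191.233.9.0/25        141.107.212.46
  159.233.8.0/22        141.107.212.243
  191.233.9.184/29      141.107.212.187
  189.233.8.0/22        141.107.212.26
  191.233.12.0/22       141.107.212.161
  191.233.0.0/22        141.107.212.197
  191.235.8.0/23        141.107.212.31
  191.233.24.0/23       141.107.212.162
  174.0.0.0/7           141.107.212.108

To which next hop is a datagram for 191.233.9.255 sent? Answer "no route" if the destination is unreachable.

no route

No entry's prefix contains 191.233.9.255; there is no default route.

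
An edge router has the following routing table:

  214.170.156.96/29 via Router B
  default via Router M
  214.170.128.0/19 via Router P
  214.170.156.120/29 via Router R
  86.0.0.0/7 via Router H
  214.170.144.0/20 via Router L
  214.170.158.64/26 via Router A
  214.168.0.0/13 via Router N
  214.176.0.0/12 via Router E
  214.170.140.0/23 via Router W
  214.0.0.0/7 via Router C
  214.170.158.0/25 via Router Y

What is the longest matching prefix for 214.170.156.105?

214.170.144.0/20

Entries matching 214.170.156.105:
  0.0.0.0/0 (default, matches everything)
  214.0.0.0/7 (214.0.0.0 - 215.255.255.255)
  214.168.0.0/13 (214.168.0.0 - 214.175.255.255)
  214.170.128.0/19 (214.170.128.0 - 214.170.159.255)
  214.170.144.0/20 (214.170.144.0 - 214.170.159.255)
Most specific is 214.170.144.0/20.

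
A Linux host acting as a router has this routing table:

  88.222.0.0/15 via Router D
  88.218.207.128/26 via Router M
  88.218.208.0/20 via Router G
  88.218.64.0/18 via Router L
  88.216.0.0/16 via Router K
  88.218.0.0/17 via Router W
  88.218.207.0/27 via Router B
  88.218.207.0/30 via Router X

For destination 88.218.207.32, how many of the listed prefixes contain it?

0

No listed prefix contains 88.218.207.32.
Total matching entries: 0.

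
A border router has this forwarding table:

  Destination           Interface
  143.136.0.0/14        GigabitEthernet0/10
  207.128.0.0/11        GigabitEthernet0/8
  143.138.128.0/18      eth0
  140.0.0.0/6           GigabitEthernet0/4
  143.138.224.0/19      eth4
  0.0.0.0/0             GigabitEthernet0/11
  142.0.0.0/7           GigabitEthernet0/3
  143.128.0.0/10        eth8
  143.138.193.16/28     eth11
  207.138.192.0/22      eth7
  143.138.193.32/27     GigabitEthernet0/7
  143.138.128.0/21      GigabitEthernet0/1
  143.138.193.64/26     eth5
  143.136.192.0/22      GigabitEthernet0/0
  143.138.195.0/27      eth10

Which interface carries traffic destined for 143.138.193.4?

Routes whose prefix contains 143.138.193.4:
  0.0.0.0/0 (default, matches everything) -> GigabitEthernet0/11
  140.0.0.0/6 (140.0.0.0 - 143.255.255.255) -> GigabitEthernet0/4
  142.0.0.0/7 (142.0.0.0 - 143.255.255.255) -> GigabitEthernet0/3
  143.128.0.0/10 (143.128.0.0 - 143.191.255.255) -> eth8
  143.136.0.0/14 (143.136.0.0 - 143.139.255.255) -> GigabitEthernet0/10
More-specific entries that do NOT match:
  143.138.193.16/28 (143.138.193.16 - 143.138.193.31) does not contain 143.138.193.4
  143.138.193.32/27 (143.138.193.32 - 143.138.193.63) does not contain 143.138.193.4
  143.138.195.0/27 (143.138.195.0 - 143.138.195.31) does not contain 143.138.193.4
  143.138.193.64/26 (143.138.193.64 - 143.138.193.127) does not contain 143.138.193.4
  207.138.192.0/22 (207.138.192.0 - 207.138.195.255) does not contain 143.138.193.4
  143.136.192.0/22 (143.136.192.0 - 143.136.195.255) does not contain 143.138.193.4
  143.138.128.0/21 (143.138.128.0 - 143.138.135.255) does not contain 143.138.193.4
  143.138.224.0/19 (143.138.224.0 - 143.138.255.255) does not contain 143.138.193.4
  143.138.128.0/18 (143.138.128.0 - 143.138.191.255) does not contain 143.138.193.4
Longest matching prefix is /14 -> interface GigabitEthernet0/10.

GigabitEthernet0/10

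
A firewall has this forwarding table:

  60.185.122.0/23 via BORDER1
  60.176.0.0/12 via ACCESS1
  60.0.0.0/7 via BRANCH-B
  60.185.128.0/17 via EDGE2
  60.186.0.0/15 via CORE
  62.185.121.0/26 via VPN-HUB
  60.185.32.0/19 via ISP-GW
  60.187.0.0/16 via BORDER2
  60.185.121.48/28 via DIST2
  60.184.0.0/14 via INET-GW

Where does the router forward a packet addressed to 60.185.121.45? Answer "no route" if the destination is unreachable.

Routes whose prefix contains 60.185.121.45:
  60.0.0.0/7 (60.0.0.0 - 61.255.255.255) -> BRANCH-B
  60.176.0.0/12 (60.176.0.0 - 60.191.255.255) -> ACCESS1
  60.184.0.0/14 (60.184.0.0 - 60.187.255.255) -> INET-GW
More-specific entries that do NOT match:
  60.185.121.48/28 (60.185.121.48 - 60.185.121.63) does not contain 60.185.121.45
  62.185.121.0/26 (62.185.121.0 - 62.185.121.63) does not contain 60.185.121.45
  60.185.122.0/23 (60.185.122.0 - 60.185.123.255) does not contain 60.185.121.45
  60.185.32.0/19 (60.185.32.0 - 60.185.63.255) does not contain 60.185.121.45
  60.185.128.0/17 (60.185.128.0 - 60.185.255.255) does not contain 60.185.121.45
  60.187.0.0/16 (60.187.0.0 - 60.187.255.255) does not contain 60.185.121.45
  60.186.0.0/15 (60.186.0.0 - 60.187.255.255) does not contain 60.185.121.45
Longest matching prefix is /14 -> next hop INET-GW.

INET-GW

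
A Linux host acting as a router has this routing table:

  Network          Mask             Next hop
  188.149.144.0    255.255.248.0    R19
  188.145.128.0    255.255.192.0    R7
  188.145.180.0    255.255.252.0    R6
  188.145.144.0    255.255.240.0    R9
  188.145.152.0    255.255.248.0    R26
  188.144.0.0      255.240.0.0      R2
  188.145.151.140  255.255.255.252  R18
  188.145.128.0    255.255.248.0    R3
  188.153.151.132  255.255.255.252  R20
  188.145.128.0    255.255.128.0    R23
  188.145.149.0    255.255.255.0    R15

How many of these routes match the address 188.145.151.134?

4

Prefixes containing 188.145.151.134:
  188.144.0.0/12 (188.144.0.0 - 188.159.255.255)
  188.145.128.0/17 (188.145.128.0 - 188.145.255.255)
  188.145.128.0/18 (188.145.128.0 - 188.145.191.255)
  188.145.144.0/20 (188.145.144.0 - 188.145.159.255)
Total matching entries: 4.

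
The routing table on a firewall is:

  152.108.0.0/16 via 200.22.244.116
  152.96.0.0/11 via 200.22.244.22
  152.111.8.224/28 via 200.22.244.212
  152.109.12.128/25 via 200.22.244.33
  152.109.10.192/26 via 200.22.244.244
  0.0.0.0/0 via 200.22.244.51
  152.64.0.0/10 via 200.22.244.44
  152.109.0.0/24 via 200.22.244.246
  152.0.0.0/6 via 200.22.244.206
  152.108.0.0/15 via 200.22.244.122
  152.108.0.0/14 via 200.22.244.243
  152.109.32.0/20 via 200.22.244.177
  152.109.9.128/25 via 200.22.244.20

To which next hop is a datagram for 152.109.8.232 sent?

200.22.244.122

Routes whose prefix contains 152.109.8.232:
  0.0.0.0/0 (default, matches everything) -> 200.22.244.51
  152.0.0.0/6 (152.0.0.0 - 155.255.255.255) -> 200.22.244.206
  152.64.0.0/10 (152.64.0.0 - 152.127.255.255) -> 200.22.244.44
  152.96.0.0/11 (152.96.0.0 - 152.127.255.255) -> 200.22.244.22
  152.108.0.0/14 (152.108.0.0 - 152.111.255.255) -> 200.22.244.243
  152.108.0.0/15 (152.108.0.0 - 152.109.255.255) -> 200.22.244.122
More-specific entries that do NOT match:
  152.111.8.224/28 (152.111.8.224 - 152.111.8.239) does not contain 152.109.8.232
  152.109.10.192/26 (152.109.10.192 - 152.109.10.255) does not contain 152.109.8.232
  152.109.12.128/25 (152.109.12.128 - 152.109.12.255) does not contain 152.109.8.232
  152.109.9.128/25 (152.109.9.128 - 152.109.9.255) does not contain 152.109.8.232
  152.109.0.0/24 (152.109.0.0 - 152.109.0.255) does not contain 152.109.8.232
  152.109.32.0/20 (152.109.32.0 - 152.109.47.255) does not contain 152.109.8.232
  152.108.0.0/16 (152.108.0.0 - 152.108.255.255) does not contain 152.109.8.232
Longest matching prefix is /15 -> next hop 200.22.244.122.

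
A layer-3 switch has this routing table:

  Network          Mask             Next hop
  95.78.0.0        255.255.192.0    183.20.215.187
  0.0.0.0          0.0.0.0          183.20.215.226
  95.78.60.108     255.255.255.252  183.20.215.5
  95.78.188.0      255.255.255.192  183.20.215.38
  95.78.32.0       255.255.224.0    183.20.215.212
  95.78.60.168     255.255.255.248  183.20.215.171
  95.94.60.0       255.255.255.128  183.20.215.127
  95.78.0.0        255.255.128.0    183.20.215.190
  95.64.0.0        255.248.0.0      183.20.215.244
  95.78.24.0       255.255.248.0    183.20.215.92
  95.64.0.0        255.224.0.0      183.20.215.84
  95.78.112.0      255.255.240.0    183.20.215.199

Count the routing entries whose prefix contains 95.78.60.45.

5

Prefixes containing 95.78.60.45:
  0.0.0.0/0 (default, matches everything)
  95.64.0.0/11 (95.64.0.0 - 95.95.255.255)
  95.78.0.0/17 (95.78.0.0 - 95.78.127.255)
  95.78.0.0/18 (95.78.0.0 - 95.78.63.255)
  95.78.32.0/19 (95.78.32.0 - 95.78.63.255)
Total matching entries: 5.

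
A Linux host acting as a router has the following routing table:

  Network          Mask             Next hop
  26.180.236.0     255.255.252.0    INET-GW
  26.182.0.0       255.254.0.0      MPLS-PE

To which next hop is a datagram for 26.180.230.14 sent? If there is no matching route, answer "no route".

No entry's prefix contains 26.180.230.14; there is no default route.

no route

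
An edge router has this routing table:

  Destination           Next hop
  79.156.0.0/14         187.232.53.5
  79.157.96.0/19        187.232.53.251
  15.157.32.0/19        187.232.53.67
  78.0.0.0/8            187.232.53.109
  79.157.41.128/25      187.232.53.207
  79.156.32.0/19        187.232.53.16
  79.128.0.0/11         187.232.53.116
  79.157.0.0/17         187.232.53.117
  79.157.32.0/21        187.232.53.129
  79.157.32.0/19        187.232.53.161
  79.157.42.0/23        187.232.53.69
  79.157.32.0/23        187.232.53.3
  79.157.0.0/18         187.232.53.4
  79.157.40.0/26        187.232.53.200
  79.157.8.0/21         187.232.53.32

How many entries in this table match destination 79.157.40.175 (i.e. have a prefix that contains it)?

Prefixes containing 79.157.40.175:
  79.128.0.0/11 (79.128.0.0 - 79.159.255.255)
  79.156.0.0/14 (79.156.0.0 - 79.159.255.255)
  79.157.0.0/17 (79.157.0.0 - 79.157.127.255)
  79.157.0.0/18 (79.157.0.0 - 79.157.63.255)
  79.157.32.0/19 (79.157.32.0 - 79.157.63.255)
Total matching entries: 5.

5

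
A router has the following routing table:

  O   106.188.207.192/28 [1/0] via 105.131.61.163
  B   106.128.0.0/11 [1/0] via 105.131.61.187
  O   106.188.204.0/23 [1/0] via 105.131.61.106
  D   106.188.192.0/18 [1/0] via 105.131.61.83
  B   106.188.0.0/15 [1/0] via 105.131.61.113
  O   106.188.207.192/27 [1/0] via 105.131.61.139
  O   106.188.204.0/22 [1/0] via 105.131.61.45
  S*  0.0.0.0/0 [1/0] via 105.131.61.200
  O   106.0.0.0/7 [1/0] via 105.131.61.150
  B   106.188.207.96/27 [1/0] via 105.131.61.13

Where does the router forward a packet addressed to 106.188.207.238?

Routes whose prefix contains 106.188.207.238:
  0.0.0.0/0 (default, matches everything) -> 105.131.61.200
  106.0.0.0/7 (106.0.0.0 - 107.255.255.255) -> 105.131.61.150
  106.188.0.0/15 (106.188.0.0 - 106.189.255.255) -> 105.131.61.113
  106.188.192.0/18 (106.188.192.0 - 106.188.255.255) -> 105.131.61.83
  106.188.204.0/22 (106.188.204.0 - 106.188.207.255) -> 105.131.61.45
More-specific entries that do NOT match:
  106.188.207.192/28 (106.188.207.192 - 106.188.207.207) does not contain 106.188.207.238
  106.188.207.192/27 (106.188.207.192 - 106.188.207.223) does not contain 106.188.207.238
  106.188.207.96/27 (106.188.207.96 - 106.188.207.127) does not contain 106.188.207.238
  106.188.204.0/23 (106.188.204.0 - 106.188.205.255) does not contain 106.188.207.238
Longest matching prefix is /22 -> next hop 105.131.61.45.

105.131.61.45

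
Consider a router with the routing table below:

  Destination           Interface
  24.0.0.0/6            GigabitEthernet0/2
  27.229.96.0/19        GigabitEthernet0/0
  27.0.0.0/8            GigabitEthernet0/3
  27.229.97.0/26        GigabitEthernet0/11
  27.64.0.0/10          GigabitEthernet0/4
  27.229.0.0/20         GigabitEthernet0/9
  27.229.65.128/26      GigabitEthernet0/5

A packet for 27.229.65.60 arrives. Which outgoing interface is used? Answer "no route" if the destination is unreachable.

GigabitEthernet0/3

Routes whose prefix contains 27.229.65.60:
  24.0.0.0/6 (24.0.0.0 - 27.255.255.255) -> GigabitEthernet0/2
  27.0.0.0/8 (27.0.0.0 - 27.255.255.255) -> GigabitEthernet0/3
More-specific entries that do NOT match:
  27.229.97.0/26 (27.229.97.0 - 27.229.97.63) does not contain 27.229.65.60
  27.229.65.128/26 (27.229.65.128 - 27.229.65.191) does not contain 27.229.65.60
  27.229.0.0/20 (27.229.0.0 - 27.229.15.255) does not contain 27.229.65.60
  27.229.96.0/19 (27.229.96.0 - 27.229.127.255) does not contain 27.229.65.60
  27.64.0.0/10 (27.64.0.0 - 27.127.255.255) does not contain 27.229.65.60
Longest matching prefix is /8 -> interface GigabitEthernet0/3.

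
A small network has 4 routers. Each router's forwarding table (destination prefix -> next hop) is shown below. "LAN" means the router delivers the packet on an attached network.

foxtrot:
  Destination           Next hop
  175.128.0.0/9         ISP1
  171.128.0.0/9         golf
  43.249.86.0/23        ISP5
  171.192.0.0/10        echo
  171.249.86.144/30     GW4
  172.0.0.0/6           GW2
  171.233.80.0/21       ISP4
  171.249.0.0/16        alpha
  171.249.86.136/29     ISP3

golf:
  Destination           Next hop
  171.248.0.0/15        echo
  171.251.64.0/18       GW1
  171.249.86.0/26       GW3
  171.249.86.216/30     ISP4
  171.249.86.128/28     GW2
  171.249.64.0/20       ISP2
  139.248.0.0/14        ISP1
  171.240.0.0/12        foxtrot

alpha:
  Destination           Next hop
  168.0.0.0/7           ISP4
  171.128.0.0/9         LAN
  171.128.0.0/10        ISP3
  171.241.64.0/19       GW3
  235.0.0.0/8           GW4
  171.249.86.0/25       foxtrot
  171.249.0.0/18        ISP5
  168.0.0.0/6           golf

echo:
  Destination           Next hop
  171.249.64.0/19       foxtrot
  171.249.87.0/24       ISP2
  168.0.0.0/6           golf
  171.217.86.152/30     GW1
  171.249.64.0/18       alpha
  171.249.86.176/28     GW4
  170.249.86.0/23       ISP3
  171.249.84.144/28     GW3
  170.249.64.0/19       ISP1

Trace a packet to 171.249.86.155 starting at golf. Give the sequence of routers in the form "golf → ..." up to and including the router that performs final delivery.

golf → echo → foxtrot → alpha

At golf: longest match for 171.249.86.155 is 171.248.0.0/15 -> echo
At echo: longest match for 171.249.86.155 is 171.249.64.0/19 -> foxtrot
At foxtrot: longest match for 171.249.86.155 is 171.249.0.0/16 -> alpha
At alpha: longest match for 171.249.86.155 is 171.128.0.0/9 -> LAN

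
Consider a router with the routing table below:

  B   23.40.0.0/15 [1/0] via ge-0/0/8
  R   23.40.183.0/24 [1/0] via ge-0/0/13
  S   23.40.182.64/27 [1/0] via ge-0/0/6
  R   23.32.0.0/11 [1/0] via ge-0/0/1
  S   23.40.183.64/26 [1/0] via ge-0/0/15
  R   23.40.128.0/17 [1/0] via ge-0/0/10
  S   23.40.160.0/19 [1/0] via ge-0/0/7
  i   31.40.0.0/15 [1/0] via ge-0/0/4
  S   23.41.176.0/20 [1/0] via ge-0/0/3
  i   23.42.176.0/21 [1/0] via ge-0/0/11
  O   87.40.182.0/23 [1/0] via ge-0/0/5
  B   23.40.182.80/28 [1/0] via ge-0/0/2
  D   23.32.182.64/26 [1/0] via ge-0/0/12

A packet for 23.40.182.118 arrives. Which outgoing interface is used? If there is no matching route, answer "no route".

ge-0/0/7

Routes whose prefix contains 23.40.182.118:
  23.32.0.0/11 (23.32.0.0 - 23.63.255.255) -> ge-0/0/1
  23.40.0.0/15 (23.40.0.0 - 23.41.255.255) -> ge-0/0/8
  23.40.128.0/17 (23.40.128.0 - 23.40.255.255) -> ge-0/0/10
  23.40.160.0/19 (23.40.160.0 - 23.40.191.255) -> ge-0/0/7
More-specific entries that do NOT match:
  23.40.182.80/28 (23.40.182.80 - 23.40.182.95) does not contain 23.40.182.118
  23.40.182.64/27 (23.40.182.64 - 23.40.182.95) does not contain 23.40.182.118
  23.40.183.64/26 (23.40.183.64 - 23.40.183.127) does not contain 23.40.182.118
  23.32.182.64/26 (23.32.182.64 - 23.32.182.127) does not contain 23.40.182.118
  23.40.183.0/24 (23.40.183.0 - 23.40.183.255) does not contain 23.40.182.118
  87.40.182.0/23 (87.40.182.0 - 87.40.183.255) does not contain 23.40.182.118
  23.42.176.0/21 (23.42.176.0 - 23.42.183.255) does not contain 23.40.182.118
  23.41.176.0/20 (23.41.176.0 - 23.41.191.255) does not contain 23.40.182.118
Longest matching prefix is /19 -> interface ge-0/0/7.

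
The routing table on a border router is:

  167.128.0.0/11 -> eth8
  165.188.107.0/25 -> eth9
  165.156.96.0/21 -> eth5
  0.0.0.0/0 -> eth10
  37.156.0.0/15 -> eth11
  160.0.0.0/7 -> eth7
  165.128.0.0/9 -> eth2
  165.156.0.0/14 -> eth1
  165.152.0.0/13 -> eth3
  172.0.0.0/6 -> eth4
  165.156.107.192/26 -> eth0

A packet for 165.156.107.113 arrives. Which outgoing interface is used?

eth1

Routes whose prefix contains 165.156.107.113:
  0.0.0.0/0 (default, matches everything) -> eth10
  165.128.0.0/9 (165.128.0.0 - 165.255.255.255) -> eth2
  165.152.0.0/13 (165.152.0.0 - 165.159.255.255) -> eth3
  165.156.0.0/14 (165.156.0.0 - 165.159.255.255) -> eth1
More-specific entries that do NOT match:
  165.156.107.192/26 (165.156.107.192 - 165.156.107.255) does not contain 165.156.107.113
  165.188.107.0/25 (165.188.107.0 - 165.188.107.127) does not contain 165.156.107.113
  165.156.96.0/21 (165.156.96.0 - 165.156.103.255) does not contain 165.156.107.113
  37.156.0.0/15 (37.156.0.0 - 37.157.255.255) does not contain 165.156.107.113
Longest matching prefix is /14 -> interface eth1.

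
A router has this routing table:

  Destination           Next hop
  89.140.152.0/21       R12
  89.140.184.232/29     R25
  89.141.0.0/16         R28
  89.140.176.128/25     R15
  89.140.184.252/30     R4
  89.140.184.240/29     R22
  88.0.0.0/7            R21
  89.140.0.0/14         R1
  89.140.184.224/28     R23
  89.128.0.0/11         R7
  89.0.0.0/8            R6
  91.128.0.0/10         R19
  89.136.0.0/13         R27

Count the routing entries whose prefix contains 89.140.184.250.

Prefixes containing 89.140.184.250:
  88.0.0.0/7 (88.0.0.0 - 89.255.255.255)
  89.0.0.0/8 (89.0.0.0 - 89.255.255.255)
  89.128.0.0/11 (89.128.0.0 - 89.159.255.255)
  89.136.0.0/13 (89.136.0.0 - 89.143.255.255)
  89.140.0.0/14 (89.140.0.0 - 89.143.255.255)
Total matching entries: 5.

5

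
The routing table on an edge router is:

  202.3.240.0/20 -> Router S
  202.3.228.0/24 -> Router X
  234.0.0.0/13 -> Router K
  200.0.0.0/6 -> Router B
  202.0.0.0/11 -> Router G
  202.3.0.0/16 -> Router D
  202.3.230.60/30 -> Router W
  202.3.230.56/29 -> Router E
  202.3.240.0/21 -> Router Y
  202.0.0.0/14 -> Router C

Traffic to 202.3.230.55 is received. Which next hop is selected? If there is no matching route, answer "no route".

Routes whose prefix contains 202.3.230.55:
  200.0.0.0/6 (200.0.0.0 - 203.255.255.255) -> Router B
  202.0.0.0/11 (202.0.0.0 - 202.31.255.255) -> Router G
  202.0.0.0/14 (202.0.0.0 - 202.3.255.255) -> Router C
  202.3.0.0/16 (202.3.0.0 - 202.3.255.255) -> Router D
More-specific entries that do NOT match:
  202.3.230.60/30 (202.3.230.60 - 202.3.230.63) does not contain 202.3.230.55
  202.3.230.56/29 (202.3.230.56 - 202.3.230.63) does not contain 202.3.230.55
  202.3.228.0/24 (202.3.228.0 - 202.3.228.255) does not contain 202.3.230.55
  202.3.240.0/21 (202.3.240.0 - 202.3.247.255) does not contain 202.3.230.55
  202.3.240.0/20 (202.3.240.0 - 202.3.255.255) does not contain 202.3.230.55
Longest matching prefix is /16 -> next hop Router D.

Router D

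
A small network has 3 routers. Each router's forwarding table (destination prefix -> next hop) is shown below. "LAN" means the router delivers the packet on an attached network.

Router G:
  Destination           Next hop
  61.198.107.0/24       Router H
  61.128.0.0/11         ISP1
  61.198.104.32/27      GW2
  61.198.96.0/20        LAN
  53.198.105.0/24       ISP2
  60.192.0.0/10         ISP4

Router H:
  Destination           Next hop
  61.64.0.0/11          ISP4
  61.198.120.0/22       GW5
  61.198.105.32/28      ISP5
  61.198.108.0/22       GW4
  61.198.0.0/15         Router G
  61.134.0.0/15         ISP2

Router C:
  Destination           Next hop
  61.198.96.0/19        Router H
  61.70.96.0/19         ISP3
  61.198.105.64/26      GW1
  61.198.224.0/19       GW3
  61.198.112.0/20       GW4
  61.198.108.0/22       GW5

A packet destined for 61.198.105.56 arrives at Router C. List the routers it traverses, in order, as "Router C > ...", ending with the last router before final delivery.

At Router C: longest match for 61.198.105.56 is 61.198.96.0/19 -> Router H
At Router H: longest match for 61.198.105.56 is 61.198.0.0/15 -> Router G
At Router G: longest match for 61.198.105.56 is 61.198.96.0/20 -> LAN

Router C > Router H > Router G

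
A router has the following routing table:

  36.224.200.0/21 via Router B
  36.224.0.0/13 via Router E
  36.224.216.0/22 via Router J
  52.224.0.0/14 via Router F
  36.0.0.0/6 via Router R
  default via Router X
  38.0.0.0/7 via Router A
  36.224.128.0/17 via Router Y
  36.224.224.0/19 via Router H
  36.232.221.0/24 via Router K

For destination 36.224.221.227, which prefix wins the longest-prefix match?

Entries matching 36.224.221.227:
  0.0.0.0/0 (default, matches everything)
  36.0.0.0/6 (36.0.0.0 - 39.255.255.255)
  36.224.0.0/13 (36.224.0.0 - 36.231.255.255)
  36.224.128.0/17 (36.224.128.0 - 36.224.255.255)
Most specific is 36.224.128.0/17.

36.224.128.0/17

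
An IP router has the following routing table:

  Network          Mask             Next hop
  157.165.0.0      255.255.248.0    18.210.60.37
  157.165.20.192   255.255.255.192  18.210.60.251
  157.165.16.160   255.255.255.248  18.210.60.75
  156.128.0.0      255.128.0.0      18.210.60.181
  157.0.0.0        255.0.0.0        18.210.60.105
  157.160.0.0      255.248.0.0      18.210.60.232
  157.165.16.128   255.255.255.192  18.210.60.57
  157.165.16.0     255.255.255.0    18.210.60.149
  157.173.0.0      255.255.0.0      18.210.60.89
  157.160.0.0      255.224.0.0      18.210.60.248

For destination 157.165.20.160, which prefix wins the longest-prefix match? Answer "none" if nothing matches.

Entries matching 157.165.20.160:
  157.0.0.0/8 (157.0.0.0 - 157.255.255.255)
  157.160.0.0/11 (157.160.0.0 - 157.191.255.255)
  157.160.0.0/13 (157.160.0.0 - 157.167.255.255)
Most specific is 157.160.0.0/13.

157.160.0.0/13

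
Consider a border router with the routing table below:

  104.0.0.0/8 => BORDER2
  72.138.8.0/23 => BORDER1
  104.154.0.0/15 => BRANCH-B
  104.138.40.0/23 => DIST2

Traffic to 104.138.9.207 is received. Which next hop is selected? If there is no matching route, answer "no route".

Routes whose prefix contains 104.138.9.207:
  104.0.0.0/8 (104.0.0.0 - 104.255.255.255) -> BORDER2
More-specific entries that do NOT match:
  72.138.8.0/23 (72.138.8.0 - 72.138.9.255) does not contain 104.138.9.207
  104.138.40.0/23 (104.138.40.0 - 104.138.41.255) does not contain 104.138.9.207
  104.154.0.0/15 (104.154.0.0 - 104.155.255.255) does not contain 104.138.9.207
Longest matching prefix is /8 -> next hop BORDER2.

BORDER2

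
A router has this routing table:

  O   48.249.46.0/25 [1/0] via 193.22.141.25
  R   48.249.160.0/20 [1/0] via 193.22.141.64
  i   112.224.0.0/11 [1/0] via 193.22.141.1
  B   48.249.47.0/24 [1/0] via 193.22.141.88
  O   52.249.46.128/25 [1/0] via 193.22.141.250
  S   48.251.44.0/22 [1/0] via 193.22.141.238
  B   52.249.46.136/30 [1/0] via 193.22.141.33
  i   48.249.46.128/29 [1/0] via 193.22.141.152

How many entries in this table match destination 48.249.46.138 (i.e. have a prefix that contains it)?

No listed prefix contains 48.249.46.138.
Total matching entries: 0.

0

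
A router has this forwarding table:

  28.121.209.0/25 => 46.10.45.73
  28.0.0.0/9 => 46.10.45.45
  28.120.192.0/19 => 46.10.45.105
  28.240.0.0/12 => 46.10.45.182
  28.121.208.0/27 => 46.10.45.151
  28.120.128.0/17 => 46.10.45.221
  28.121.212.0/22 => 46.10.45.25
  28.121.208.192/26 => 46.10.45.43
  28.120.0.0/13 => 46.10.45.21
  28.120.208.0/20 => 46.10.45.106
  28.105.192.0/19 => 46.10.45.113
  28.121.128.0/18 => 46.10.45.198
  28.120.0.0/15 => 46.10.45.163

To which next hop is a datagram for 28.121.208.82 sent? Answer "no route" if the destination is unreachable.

46.10.45.163

Routes whose prefix contains 28.121.208.82:
  28.0.0.0/9 (28.0.0.0 - 28.127.255.255) -> 46.10.45.45
  28.120.0.0/13 (28.120.0.0 - 28.127.255.255) -> 46.10.45.21
  28.120.0.0/15 (28.120.0.0 - 28.121.255.255) -> 46.10.45.163
More-specific entries that do NOT match:
  28.121.208.0/27 (28.121.208.0 - 28.121.208.31) does not contain 28.121.208.82
  28.121.208.192/26 (28.121.208.192 - 28.121.208.255) does not contain 28.121.208.82
  28.121.209.0/25 (28.121.209.0 - 28.121.209.127) does not contain 28.121.208.82
  28.121.212.0/22 (28.121.212.0 - 28.121.215.255) does not contain 28.121.208.82
  28.120.208.0/20 (28.120.208.0 - 28.120.223.255) does not contain 28.121.208.82
  28.120.192.0/19 (28.120.192.0 - 28.120.223.255) does not contain 28.121.208.82
  28.105.192.0/19 (28.105.192.0 - 28.105.223.255) does not contain 28.121.208.82
  28.121.128.0/18 (28.121.128.0 - 28.121.191.255) does not contain 28.121.208.82
  28.120.128.0/17 (28.120.128.0 - 28.120.255.255) does not contain 28.121.208.82
Longest matching prefix is /15 -> next hop 46.10.45.163.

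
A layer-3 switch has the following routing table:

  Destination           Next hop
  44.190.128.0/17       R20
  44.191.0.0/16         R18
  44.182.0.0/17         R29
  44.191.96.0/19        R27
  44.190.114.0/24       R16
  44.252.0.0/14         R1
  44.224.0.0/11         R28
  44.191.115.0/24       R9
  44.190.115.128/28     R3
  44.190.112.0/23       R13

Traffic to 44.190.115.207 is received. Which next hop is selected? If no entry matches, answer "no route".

No entry's prefix contains 44.190.115.207; there is no default route.

no route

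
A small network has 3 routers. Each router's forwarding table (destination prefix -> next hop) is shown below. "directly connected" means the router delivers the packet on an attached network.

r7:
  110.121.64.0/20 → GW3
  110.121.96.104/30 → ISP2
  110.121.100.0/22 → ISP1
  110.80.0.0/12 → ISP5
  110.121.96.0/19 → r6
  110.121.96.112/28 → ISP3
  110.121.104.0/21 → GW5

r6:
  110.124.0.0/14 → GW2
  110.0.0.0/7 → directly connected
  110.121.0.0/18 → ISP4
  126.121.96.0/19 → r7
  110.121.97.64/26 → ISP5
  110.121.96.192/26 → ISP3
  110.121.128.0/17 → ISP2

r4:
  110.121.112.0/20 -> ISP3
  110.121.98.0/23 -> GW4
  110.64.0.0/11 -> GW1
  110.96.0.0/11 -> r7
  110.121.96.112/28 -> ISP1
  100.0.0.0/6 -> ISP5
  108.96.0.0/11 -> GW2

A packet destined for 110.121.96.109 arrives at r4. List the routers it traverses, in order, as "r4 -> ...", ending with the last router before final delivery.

At r4: longest match for 110.121.96.109 is 110.96.0.0/11 -> r7
At r7: longest match for 110.121.96.109 is 110.121.96.0/19 -> r6
At r6: longest match for 110.121.96.109 is 110.0.0.0/7 -> directly connected

r4 -> r7 -> r6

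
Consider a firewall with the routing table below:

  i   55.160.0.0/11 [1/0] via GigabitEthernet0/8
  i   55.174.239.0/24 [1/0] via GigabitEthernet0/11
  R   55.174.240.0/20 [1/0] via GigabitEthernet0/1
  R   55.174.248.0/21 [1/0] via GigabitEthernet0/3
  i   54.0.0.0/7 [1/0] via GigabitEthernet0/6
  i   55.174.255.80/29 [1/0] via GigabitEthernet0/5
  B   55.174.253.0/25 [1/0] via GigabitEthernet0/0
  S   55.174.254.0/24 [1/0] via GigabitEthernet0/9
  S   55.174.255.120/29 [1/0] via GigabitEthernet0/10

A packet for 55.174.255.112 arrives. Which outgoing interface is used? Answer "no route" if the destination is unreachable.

Routes whose prefix contains 55.174.255.112:
  54.0.0.0/7 (54.0.0.0 - 55.255.255.255) -> GigabitEthernet0/6
  55.160.0.0/11 (55.160.0.0 - 55.191.255.255) -> GigabitEthernet0/8
  55.174.240.0/20 (55.174.240.0 - 55.174.255.255) -> GigabitEthernet0/1
  55.174.248.0/21 (55.174.248.0 - 55.174.255.255) -> GigabitEthernet0/3
More-specific entries that do NOT match:
  55.174.255.80/29 (55.174.255.80 - 55.174.255.87) does not contain 55.174.255.112
  55.174.255.120/29 (55.174.255.120 - 55.174.255.127) does not contain 55.174.255.112
  55.174.253.0/25 (55.174.253.0 - 55.174.253.127) does not contain 55.174.255.112
  55.174.239.0/24 (55.174.239.0 - 55.174.239.255) does not contain 55.174.255.112
  55.174.254.0/24 (55.174.254.0 - 55.174.254.255) does not contain 55.174.255.112
Longest matching prefix is /21 -> interface GigabitEthernet0/3.

GigabitEthernet0/3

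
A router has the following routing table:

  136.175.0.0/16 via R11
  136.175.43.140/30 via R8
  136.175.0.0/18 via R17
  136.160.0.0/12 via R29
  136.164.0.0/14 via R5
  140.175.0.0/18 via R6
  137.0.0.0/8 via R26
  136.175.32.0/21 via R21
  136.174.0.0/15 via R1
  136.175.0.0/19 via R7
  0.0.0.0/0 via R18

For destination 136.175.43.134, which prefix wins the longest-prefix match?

136.175.0.0/18

Entries matching 136.175.43.134:
  0.0.0.0/0 (default, matches everything)
  136.160.0.0/12 (136.160.0.0 - 136.175.255.255)
  136.174.0.0/15 (136.174.0.0 - 136.175.255.255)
  136.175.0.0/16 (136.175.0.0 - 136.175.255.255)
  136.175.0.0/18 (136.175.0.0 - 136.175.63.255)
Most specific is 136.175.0.0/18.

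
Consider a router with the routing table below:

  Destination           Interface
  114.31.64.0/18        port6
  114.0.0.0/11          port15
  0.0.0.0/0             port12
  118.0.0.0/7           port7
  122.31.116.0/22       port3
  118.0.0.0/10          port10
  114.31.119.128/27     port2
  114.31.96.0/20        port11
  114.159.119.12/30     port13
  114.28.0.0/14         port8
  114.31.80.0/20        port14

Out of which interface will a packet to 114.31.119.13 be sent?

Routes whose prefix contains 114.31.119.13:
  0.0.0.0/0 (default, matches everything) -> port12
  114.0.0.0/11 (114.0.0.0 - 114.31.255.255) -> port15
  114.28.0.0/14 (114.28.0.0 - 114.31.255.255) -> port8
  114.31.64.0/18 (114.31.64.0 - 114.31.127.255) -> port6
More-specific entries that do NOT match:
  114.159.119.12/30 (114.159.119.12 - 114.159.119.15) does not contain 114.31.119.13
  114.31.119.128/27 (114.31.119.128 - 114.31.119.159) does not contain 114.31.119.13
  122.31.116.0/22 (122.31.116.0 - 122.31.119.255) does not contain 114.31.119.13
  114.31.96.0/20 (114.31.96.0 - 114.31.111.255) does not contain 114.31.119.13
  114.31.80.0/20 (114.31.80.0 - 114.31.95.255) does not contain 114.31.119.13
Longest matching prefix is /18 -> interface port6.

port6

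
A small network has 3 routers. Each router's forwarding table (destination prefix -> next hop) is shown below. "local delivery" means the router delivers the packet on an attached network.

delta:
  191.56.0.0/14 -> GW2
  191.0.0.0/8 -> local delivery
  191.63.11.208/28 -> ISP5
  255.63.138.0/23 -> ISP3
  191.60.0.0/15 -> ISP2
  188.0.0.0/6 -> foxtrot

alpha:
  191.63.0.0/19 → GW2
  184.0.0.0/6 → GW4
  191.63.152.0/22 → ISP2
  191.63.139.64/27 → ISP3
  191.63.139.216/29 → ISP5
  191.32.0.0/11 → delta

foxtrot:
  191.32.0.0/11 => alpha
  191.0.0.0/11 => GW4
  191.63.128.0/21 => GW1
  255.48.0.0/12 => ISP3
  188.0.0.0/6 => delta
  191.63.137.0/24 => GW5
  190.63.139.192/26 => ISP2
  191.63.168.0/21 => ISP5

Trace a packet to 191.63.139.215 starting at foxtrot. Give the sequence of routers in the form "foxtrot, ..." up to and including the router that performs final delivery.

foxtrot, alpha, delta

At foxtrot: longest match for 191.63.139.215 is 191.32.0.0/11 -> alpha
At alpha: longest match for 191.63.139.215 is 191.32.0.0/11 -> delta
At delta: longest match for 191.63.139.215 is 191.0.0.0/8 -> local delivery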